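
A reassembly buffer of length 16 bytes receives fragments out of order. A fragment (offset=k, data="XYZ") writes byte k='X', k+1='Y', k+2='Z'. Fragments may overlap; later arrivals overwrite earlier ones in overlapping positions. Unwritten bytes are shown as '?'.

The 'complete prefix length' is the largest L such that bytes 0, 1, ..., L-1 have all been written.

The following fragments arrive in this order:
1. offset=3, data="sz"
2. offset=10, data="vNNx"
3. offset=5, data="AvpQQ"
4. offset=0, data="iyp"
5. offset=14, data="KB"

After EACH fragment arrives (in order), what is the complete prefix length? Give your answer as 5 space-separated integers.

Answer: 0 0 0 14 16

Derivation:
Fragment 1: offset=3 data="sz" -> buffer=???sz??????????? -> prefix_len=0
Fragment 2: offset=10 data="vNNx" -> buffer=???sz?????vNNx?? -> prefix_len=0
Fragment 3: offset=5 data="AvpQQ" -> buffer=???szAvpQQvNNx?? -> prefix_len=0
Fragment 4: offset=0 data="iyp" -> buffer=iypszAvpQQvNNx?? -> prefix_len=14
Fragment 5: offset=14 data="KB" -> buffer=iypszAvpQQvNNxKB -> prefix_len=16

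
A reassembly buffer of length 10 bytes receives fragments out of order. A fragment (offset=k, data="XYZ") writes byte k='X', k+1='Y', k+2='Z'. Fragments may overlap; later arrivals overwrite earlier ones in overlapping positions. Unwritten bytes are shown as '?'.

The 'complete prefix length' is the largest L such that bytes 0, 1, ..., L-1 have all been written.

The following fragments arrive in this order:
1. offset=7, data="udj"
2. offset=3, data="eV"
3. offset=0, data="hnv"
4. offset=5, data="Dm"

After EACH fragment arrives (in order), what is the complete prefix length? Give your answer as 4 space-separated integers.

Answer: 0 0 5 10

Derivation:
Fragment 1: offset=7 data="udj" -> buffer=???????udj -> prefix_len=0
Fragment 2: offset=3 data="eV" -> buffer=???eV??udj -> prefix_len=0
Fragment 3: offset=0 data="hnv" -> buffer=hnveV??udj -> prefix_len=5
Fragment 4: offset=5 data="Dm" -> buffer=hnveVDmudj -> prefix_len=10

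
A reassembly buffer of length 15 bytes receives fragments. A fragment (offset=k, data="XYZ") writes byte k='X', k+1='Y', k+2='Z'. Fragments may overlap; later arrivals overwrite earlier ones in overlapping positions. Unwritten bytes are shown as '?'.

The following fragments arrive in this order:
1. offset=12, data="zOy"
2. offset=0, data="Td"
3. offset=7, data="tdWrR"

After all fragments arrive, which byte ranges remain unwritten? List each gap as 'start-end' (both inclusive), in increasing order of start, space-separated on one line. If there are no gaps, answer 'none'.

Fragment 1: offset=12 len=3
Fragment 2: offset=0 len=2
Fragment 3: offset=7 len=5
Gaps: 2-6

Answer: 2-6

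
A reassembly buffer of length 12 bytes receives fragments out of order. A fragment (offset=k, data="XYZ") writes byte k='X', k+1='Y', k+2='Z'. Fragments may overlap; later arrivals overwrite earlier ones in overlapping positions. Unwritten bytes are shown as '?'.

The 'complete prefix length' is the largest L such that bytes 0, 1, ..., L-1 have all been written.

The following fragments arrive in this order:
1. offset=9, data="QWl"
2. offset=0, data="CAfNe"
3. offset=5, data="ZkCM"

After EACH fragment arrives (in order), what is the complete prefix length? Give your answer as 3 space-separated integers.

Fragment 1: offset=9 data="QWl" -> buffer=?????????QWl -> prefix_len=0
Fragment 2: offset=0 data="CAfNe" -> buffer=CAfNe????QWl -> prefix_len=5
Fragment 3: offset=5 data="ZkCM" -> buffer=CAfNeZkCMQWl -> prefix_len=12

Answer: 0 5 12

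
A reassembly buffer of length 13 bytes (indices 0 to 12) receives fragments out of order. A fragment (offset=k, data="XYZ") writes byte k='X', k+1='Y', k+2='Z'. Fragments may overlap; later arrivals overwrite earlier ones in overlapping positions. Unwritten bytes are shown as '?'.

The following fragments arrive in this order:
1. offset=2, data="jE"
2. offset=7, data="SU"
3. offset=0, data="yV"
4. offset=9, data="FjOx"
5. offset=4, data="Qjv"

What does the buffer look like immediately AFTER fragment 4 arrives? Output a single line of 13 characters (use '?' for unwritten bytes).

Fragment 1: offset=2 data="jE" -> buffer=??jE?????????
Fragment 2: offset=7 data="SU" -> buffer=??jE???SU????
Fragment 3: offset=0 data="yV" -> buffer=yVjE???SU????
Fragment 4: offset=9 data="FjOx" -> buffer=yVjE???SUFjOx

Answer: yVjE???SUFjOx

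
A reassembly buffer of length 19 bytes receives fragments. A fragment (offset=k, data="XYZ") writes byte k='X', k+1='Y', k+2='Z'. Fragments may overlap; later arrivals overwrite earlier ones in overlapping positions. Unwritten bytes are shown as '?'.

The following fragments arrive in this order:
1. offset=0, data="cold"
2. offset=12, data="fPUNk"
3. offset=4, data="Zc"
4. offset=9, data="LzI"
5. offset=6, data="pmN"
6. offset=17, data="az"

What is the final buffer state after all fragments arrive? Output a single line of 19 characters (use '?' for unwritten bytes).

Fragment 1: offset=0 data="cold" -> buffer=cold???????????????
Fragment 2: offset=12 data="fPUNk" -> buffer=cold????????fPUNk??
Fragment 3: offset=4 data="Zc" -> buffer=coldZc??????fPUNk??
Fragment 4: offset=9 data="LzI" -> buffer=coldZc???LzIfPUNk??
Fragment 5: offset=6 data="pmN" -> buffer=coldZcpmNLzIfPUNk??
Fragment 6: offset=17 data="az" -> buffer=coldZcpmNLzIfPUNkaz

Answer: coldZcpmNLzIfPUNkaz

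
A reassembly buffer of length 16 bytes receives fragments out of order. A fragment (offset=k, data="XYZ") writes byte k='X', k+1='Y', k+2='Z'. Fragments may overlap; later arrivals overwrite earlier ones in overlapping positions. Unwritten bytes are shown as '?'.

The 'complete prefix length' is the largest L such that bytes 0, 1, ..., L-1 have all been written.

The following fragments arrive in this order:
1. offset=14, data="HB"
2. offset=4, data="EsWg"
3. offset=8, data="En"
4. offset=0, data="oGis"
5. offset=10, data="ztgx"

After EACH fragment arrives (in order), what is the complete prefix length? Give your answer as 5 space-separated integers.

Fragment 1: offset=14 data="HB" -> buffer=??????????????HB -> prefix_len=0
Fragment 2: offset=4 data="EsWg" -> buffer=????EsWg??????HB -> prefix_len=0
Fragment 3: offset=8 data="En" -> buffer=????EsWgEn????HB -> prefix_len=0
Fragment 4: offset=0 data="oGis" -> buffer=oGisEsWgEn????HB -> prefix_len=10
Fragment 5: offset=10 data="ztgx" -> buffer=oGisEsWgEnztgxHB -> prefix_len=16

Answer: 0 0 0 10 16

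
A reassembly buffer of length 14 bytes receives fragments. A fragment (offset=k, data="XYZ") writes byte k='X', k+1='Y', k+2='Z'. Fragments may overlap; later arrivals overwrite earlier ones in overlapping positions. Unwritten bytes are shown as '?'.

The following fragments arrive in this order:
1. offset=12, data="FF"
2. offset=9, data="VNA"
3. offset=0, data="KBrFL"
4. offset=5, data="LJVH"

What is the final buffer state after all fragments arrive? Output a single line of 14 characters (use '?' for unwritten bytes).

Fragment 1: offset=12 data="FF" -> buffer=????????????FF
Fragment 2: offset=9 data="VNA" -> buffer=?????????VNAFF
Fragment 3: offset=0 data="KBrFL" -> buffer=KBrFL????VNAFF
Fragment 4: offset=5 data="LJVH" -> buffer=KBrFLLJVHVNAFF

Answer: KBrFLLJVHVNAFF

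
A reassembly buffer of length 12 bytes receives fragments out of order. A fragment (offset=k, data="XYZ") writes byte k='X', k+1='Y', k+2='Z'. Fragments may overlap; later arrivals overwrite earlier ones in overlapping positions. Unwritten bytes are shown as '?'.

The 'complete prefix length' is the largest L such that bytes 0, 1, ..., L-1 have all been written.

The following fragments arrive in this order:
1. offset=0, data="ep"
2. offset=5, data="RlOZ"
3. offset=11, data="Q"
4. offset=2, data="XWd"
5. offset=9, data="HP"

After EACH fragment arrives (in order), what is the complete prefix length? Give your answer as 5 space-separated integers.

Answer: 2 2 2 9 12

Derivation:
Fragment 1: offset=0 data="ep" -> buffer=ep?????????? -> prefix_len=2
Fragment 2: offset=5 data="RlOZ" -> buffer=ep???RlOZ??? -> prefix_len=2
Fragment 3: offset=11 data="Q" -> buffer=ep???RlOZ??Q -> prefix_len=2
Fragment 4: offset=2 data="XWd" -> buffer=epXWdRlOZ??Q -> prefix_len=9
Fragment 5: offset=9 data="HP" -> buffer=epXWdRlOZHPQ -> prefix_len=12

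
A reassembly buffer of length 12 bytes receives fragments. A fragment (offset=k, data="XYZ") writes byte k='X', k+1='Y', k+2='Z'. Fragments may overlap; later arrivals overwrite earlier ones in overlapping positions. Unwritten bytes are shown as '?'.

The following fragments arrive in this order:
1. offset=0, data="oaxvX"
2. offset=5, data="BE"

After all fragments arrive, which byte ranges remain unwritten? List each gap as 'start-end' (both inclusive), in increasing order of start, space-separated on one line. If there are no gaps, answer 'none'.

Answer: 7-11

Derivation:
Fragment 1: offset=0 len=5
Fragment 2: offset=5 len=2
Gaps: 7-11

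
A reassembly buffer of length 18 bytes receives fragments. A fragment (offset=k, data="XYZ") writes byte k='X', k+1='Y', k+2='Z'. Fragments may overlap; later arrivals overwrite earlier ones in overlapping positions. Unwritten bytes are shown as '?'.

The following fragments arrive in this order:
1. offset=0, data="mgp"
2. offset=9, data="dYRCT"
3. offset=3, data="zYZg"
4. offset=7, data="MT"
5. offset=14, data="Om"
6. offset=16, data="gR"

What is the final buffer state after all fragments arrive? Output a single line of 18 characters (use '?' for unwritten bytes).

Fragment 1: offset=0 data="mgp" -> buffer=mgp???????????????
Fragment 2: offset=9 data="dYRCT" -> buffer=mgp??????dYRCT????
Fragment 3: offset=3 data="zYZg" -> buffer=mgpzYZg??dYRCT????
Fragment 4: offset=7 data="MT" -> buffer=mgpzYZgMTdYRCT????
Fragment 5: offset=14 data="Om" -> buffer=mgpzYZgMTdYRCTOm??
Fragment 6: offset=16 data="gR" -> buffer=mgpzYZgMTdYRCTOmgR

Answer: mgpzYZgMTdYRCTOmgR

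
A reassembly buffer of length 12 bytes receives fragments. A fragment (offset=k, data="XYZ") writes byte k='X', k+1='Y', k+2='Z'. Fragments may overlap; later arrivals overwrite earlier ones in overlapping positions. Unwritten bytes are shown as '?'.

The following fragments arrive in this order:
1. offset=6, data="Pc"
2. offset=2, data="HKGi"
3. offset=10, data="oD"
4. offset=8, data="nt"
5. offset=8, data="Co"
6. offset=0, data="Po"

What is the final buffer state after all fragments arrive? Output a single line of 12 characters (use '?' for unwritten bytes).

Fragment 1: offset=6 data="Pc" -> buffer=??????Pc????
Fragment 2: offset=2 data="HKGi" -> buffer=??HKGiPc????
Fragment 3: offset=10 data="oD" -> buffer=??HKGiPc??oD
Fragment 4: offset=8 data="nt" -> buffer=??HKGiPcntoD
Fragment 5: offset=8 data="Co" -> buffer=??HKGiPcCooD
Fragment 6: offset=0 data="Po" -> buffer=PoHKGiPcCooD

Answer: PoHKGiPcCooD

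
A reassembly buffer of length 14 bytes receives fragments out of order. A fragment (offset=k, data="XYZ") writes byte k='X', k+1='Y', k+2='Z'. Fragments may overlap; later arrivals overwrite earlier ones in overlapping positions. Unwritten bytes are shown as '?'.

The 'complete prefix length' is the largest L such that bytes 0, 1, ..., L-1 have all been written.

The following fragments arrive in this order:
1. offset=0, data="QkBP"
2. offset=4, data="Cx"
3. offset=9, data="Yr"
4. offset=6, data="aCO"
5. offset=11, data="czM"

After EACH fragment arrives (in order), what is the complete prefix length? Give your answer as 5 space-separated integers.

Answer: 4 6 6 11 14

Derivation:
Fragment 1: offset=0 data="QkBP" -> buffer=QkBP?????????? -> prefix_len=4
Fragment 2: offset=4 data="Cx" -> buffer=QkBPCx???????? -> prefix_len=6
Fragment 3: offset=9 data="Yr" -> buffer=QkBPCx???Yr??? -> prefix_len=6
Fragment 4: offset=6 data="aCO" -> buffer=QkBPCxaCOYr??? -> prefix_len=11
Fragment 5: offset=11 data="czM" -> buffer=QkBPCxaCOYrczM -> prefix_len=14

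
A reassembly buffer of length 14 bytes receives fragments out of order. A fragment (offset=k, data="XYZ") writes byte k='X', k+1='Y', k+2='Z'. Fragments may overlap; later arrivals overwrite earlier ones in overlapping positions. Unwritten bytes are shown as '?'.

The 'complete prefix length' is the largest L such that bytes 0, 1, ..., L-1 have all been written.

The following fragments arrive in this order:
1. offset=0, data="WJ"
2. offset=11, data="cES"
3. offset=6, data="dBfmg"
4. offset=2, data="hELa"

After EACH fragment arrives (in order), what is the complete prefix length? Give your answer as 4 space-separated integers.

Answer: 2 2 2 14

Derivation:
Fragment 1: offset=0 data="WJ" -> buffer=WJ???????????? -> prefix_len=2
Fragment 2: offset=11 data="cES" -> buffer=WJ?????????cES -> prefix_len=2
Fragment 3: offset=6 data="dBfmg" -> buffer=WJ????dBfmgcES -> prefix_len=2
Fragment 4: offset=2 data="hELa" -> buffer=WJhELadBfmgcES -> prefix_len=14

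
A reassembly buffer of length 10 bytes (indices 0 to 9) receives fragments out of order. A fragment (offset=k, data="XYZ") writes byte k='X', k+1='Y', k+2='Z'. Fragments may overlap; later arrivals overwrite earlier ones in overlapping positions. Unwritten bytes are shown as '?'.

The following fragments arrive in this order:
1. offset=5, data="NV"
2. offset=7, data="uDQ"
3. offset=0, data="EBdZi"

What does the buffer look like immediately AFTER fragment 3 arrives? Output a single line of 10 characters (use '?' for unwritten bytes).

Answer: EBdZiNVuDQ

Derivation:
Fragment 1: offset=5 data="NV" -> buffer=?????NV???
Fragment 2: offset=7 data="uDQ" -> buffer=?????NVuDQ
Fragment 3: offset=0 data="EBdZi" -> buffer=EBdZiNVuDQ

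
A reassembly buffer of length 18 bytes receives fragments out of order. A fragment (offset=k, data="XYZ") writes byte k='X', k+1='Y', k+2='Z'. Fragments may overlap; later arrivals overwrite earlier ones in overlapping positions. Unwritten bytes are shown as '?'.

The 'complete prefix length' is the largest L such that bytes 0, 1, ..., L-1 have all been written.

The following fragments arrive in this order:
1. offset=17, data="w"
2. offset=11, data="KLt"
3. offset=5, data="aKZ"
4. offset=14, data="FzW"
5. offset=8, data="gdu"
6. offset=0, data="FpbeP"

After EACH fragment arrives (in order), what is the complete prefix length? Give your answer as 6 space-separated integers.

Answer: 0 0 0 0 0 18

Derivation:
Fragment 1: offset=17 data="w" -> buffer=?????????????????w -> prefix_len=0
Fragment 2: offset=11 data="KLt" -> buffer=???????????KLt???w -> prefix_len=0
Fragment 3: offset=5 data="aKZ" -> buffer=?????aKZ???KLt???w -> prefix_len=0
Fragment 4: offset=14 data="FzW" -> buffer=?????aKZ???KLtFzWw -> prefix_len=0
Fragment 5: offset=8 data="gdu" -> buffer=?????aKZgduKLtFzWw -> prefix_len=0
Fragment 6: offset=0 data="FpbeP" -> buffer=FpbePaKZgduKLtFzWw -> prefix_len=18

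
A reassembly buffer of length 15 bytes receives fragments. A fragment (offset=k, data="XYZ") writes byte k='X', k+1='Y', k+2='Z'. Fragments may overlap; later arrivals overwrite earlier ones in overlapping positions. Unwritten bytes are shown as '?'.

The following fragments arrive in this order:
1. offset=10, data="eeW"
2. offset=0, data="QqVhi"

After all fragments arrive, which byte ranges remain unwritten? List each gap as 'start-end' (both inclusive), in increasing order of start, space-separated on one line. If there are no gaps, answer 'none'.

Fragment 1: offset=10 len=3
Fragment 2: offset=0 len=5
Gaps: 5-9 13-14

Answer: 5-9 13-14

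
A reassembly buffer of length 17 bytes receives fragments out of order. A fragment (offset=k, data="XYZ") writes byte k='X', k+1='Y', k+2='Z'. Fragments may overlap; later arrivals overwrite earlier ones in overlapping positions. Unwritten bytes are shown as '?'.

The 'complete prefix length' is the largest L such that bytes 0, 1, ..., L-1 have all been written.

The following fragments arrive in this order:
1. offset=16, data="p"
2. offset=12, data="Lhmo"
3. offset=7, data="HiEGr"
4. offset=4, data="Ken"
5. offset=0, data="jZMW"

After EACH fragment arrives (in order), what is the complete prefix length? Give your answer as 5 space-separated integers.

Answer: 0 0 0 0 17

Derivation:
Fragment 1: offset=16 data="p" -> buffer=????????????????p -> prefix_len=0
Fragment 2: offset=12 data="Lhmo" -> buffer=????????????Lhmop -> prefix_len=0
Fragment 3: offset=7 data="HiEGr" -> buffer=???????HiEGrLhmop -> prefix_len=0
Fragment 4: offset=4 data="Ken" -> buffer=????KenHiEGrLhmop -> prefix_len=0
Fragment 5: offset=0 data="jZMW" -> buffer=jZMWKenHiEGrLhmop -> prefix_len=17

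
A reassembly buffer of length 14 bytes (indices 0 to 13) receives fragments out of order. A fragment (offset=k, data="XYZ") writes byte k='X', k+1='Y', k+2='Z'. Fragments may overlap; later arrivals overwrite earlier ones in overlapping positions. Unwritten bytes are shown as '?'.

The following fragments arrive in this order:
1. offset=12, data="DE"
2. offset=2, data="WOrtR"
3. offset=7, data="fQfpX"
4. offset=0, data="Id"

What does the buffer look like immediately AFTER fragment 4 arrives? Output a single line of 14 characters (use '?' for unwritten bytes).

Fragment 1: offset=12 data="DE" -> buffer=????????????DE
Fragment 2: offset=2 data="WOrtR" -> buffer=??WOrtR?????DE
Fragment 3: offset=7 data="fQfpX" -> buffer=??WOrtRfQfpXDE
Fragment 4: offset=0 data="Id" -> buffer=IdWOrtRfQfpXDE

Answer: IdWOrtRfQfpXDE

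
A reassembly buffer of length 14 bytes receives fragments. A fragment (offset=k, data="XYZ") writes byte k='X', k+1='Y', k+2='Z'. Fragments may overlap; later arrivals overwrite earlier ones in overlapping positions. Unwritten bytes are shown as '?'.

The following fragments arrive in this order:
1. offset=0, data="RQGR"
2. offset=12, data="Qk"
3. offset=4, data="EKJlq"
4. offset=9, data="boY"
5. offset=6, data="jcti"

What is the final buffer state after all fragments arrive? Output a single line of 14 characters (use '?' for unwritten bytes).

Answer: RQGREKjctioYQk

Derivation:
Fragment 1: offset=0 data="RQGR" -> buffer=RQGR??????????
Fragment 2: offset=12 data="Qk" -> buffer=RQGR????????Qk
Fragment 3: offset=4 data="EKJlq" -> buffer=RQGREKJlq???Qk
Fragment 4: offset=9 data="boY" -> buffer=RQGREKJlqboYQk
Fragment 5: offset=6 data="jcti" -> buffer=RQGREKjctioYQk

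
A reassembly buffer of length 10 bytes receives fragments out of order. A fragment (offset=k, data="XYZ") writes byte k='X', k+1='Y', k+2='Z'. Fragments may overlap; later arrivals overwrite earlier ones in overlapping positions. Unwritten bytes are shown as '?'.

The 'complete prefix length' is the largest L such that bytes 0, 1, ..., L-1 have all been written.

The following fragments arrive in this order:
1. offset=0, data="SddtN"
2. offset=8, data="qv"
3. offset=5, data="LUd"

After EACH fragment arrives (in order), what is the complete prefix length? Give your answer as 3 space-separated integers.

Fragment 1: offset=0 data="SddtN" -> buffer=SddtN????? -> prefix_len=5
Fragment 2: offset=8 data="qv" -> buffer=SddtN???qv -> prefix_len=5
Fragment 3: offset=5 data="LUd" -> buffer=SddtNLUdqv -> prefix_len=10

Answer: 5 5 10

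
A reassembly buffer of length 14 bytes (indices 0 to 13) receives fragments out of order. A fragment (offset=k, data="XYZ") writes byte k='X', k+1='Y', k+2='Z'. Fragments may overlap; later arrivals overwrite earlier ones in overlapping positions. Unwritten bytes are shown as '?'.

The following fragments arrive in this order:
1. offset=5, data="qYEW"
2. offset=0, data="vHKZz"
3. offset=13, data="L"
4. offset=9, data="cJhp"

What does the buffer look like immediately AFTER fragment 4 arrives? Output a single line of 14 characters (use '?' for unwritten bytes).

Fragment 1: offset=5 data="qYEW" -> buffer=?????qYEW?????
Fragment 2: offset=0 data="vHKZz" -> buffer=vHKZzqYEW?????
Fragment 3: offset=13 data="L" -> buffer=vHKZzqYEW????L
Fragment 4: offset=9 data="cJhp" -> buffer=vHKZzqYEWcJhpL

Answer: vHKZzqYEWcJhpL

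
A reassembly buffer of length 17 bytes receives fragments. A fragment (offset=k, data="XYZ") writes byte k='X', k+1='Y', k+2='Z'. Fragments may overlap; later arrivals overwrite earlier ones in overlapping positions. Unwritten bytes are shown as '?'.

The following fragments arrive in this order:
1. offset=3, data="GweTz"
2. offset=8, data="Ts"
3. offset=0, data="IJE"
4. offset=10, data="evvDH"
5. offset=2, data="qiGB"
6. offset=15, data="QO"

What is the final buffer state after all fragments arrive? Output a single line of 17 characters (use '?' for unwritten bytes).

Answer: IJqiGBTzTsevvDHQO

Derivation:
Fragment 1: offset=3 data="GweTz" -> buffer=???GweTz?????????
Fragment 2: offset=8 data="Ts" -> buffer=???GweTzTs???????
Fragment 3: offset=0 data="IJE" -> buffer=IJEGweTzTs???????
Fragment 4: offset=10 data="evvDH" -> buffer=IJEGweTzTsevvDH??
Fragment 5: offset=2 data="qiGB" -> buffer=IJqiGBTzTsevvDH??
Fragment 6: offset=15 data="QO" -> buffer=IJqiGBTzTsevvDHQO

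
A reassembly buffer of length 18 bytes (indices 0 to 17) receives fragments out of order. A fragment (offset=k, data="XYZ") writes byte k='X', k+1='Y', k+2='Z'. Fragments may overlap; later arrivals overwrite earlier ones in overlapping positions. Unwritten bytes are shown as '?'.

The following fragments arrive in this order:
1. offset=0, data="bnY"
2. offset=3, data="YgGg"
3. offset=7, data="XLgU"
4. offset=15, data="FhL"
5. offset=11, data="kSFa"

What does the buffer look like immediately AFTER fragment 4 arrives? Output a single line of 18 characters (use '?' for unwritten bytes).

Answer: bnYYgGgXLgU????FhL

Derivation:
Fragment 1: offset=0 data="bnY" -> buffer=bnY???????????????
Fragment 2: offset=3 data="YgGg" -> buffer=bnYYgGg???????????
Fragment 3: offset=7 data="XLgU" -> buffer=bnYYgGgXLgU???????
Fragment 4: offset=15 data="FhL" -> buffer=bnYYgGgXLgU????FhL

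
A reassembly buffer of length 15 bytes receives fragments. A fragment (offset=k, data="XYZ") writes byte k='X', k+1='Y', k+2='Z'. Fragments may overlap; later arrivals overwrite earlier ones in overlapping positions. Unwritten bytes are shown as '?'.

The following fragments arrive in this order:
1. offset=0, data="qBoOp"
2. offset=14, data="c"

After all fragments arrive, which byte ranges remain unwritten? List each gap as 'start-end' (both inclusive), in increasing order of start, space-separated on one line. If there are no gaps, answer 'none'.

Answer: 5-13

Derivation:
Fragment 1: offset=0 len=5
Fragment 2: offset=14 len=1
Gaps: 5-13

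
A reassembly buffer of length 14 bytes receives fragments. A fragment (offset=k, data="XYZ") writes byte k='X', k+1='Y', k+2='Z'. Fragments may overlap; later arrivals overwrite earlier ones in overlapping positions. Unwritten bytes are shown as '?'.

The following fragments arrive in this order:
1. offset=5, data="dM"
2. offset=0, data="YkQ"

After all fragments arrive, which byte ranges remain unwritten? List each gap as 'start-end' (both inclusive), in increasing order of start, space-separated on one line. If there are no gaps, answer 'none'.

Fragment 1: offset=5 len=2
Fragment 2: offset=0 len=3
Gaps: 3-4 7-13

Answer: 3-4 7-13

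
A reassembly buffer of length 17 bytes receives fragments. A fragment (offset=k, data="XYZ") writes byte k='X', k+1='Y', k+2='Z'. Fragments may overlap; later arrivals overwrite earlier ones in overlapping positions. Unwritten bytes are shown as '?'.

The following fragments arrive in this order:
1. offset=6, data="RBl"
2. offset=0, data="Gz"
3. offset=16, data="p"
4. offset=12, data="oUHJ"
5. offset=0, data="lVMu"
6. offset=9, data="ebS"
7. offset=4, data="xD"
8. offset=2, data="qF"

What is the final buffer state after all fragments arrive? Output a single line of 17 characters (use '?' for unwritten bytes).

Answer: lVqFxDRBlebSoUHJp

Derivation:
Fragment 1: offset=6 data="RBl" -> buffer=??????RBl????????
Fragment 2: offset=0 data="Gz" -> buffer=Gz????RBl????????
Fragment 3: offset=16 data="p" -> buffer=Gz????RBl???????p
Fragment 4: offset=12 data="oUHJ" -> buffer=Gz????RBl???oUHJp
Fragment 5: offset=0 data="lVMu" -> buffer=lVMu??RBl???oUHJp
Fragment 6: offset=9 data="ebS" -> buffer=lVMu??RBlebSoUHJp
Fragment 7: offset=4 data="xD" -> buffer=lVMuxDRBlebSoUHJp
Fragment 8: offset=2 data="qF" -> buffer=lVqFxDRBlebSoUHJp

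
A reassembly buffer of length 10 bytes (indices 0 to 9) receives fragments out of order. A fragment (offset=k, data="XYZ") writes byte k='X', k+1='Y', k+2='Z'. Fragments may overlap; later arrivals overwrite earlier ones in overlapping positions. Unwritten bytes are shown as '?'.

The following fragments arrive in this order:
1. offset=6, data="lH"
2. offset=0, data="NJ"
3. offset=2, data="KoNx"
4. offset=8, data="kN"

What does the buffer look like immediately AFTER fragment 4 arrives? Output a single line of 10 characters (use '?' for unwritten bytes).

Fragment 1: offset=6 data="lH" -> buffer=??????lH??
Fragment 2: offset=0 data="NJ" -> buffer=NJ????lH??
Fragment 3: offset=2 data="KoNx" -> buffer=NJKoNxlH??
Fragment 4: offset=8 data="kN" -> buffer=NJKoNxlHkN

Answer: NJKoNxlHkN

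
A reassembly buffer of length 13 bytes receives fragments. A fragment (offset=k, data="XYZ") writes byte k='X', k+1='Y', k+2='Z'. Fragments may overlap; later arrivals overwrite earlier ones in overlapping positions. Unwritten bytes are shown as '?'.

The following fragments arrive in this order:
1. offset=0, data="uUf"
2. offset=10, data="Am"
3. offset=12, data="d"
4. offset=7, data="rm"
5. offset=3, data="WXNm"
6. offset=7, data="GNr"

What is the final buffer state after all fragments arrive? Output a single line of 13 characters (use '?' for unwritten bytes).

Answer: uUfWXNmGNrAmd

Derivation:
Fragment 1: offset=0 data="uUf" -> buffer=uUf??????????
Fragment 2: offset=10 data="Am" -> buffer=uUf???????Am?
Fragment 3: offset=12 data="d" -> buffer=uUf???????Amd
Fragment 4: offset=7 data="rm" -> buffer=uUf????rm?Amd
Fragment 5: offset=3 data="WXNm" -> buffer=uUfWXNmrm?Amd
Fragment 6: offset=7 data="GNr" -> buffer=uUfWXNmGNrAmd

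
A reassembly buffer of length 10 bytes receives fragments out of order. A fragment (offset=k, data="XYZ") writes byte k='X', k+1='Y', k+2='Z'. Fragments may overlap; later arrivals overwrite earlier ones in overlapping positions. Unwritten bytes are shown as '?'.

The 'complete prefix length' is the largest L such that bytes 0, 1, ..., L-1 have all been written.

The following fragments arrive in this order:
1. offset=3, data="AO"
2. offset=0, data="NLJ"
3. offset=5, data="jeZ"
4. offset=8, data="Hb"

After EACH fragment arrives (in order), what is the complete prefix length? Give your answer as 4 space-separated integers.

Answer: 0 5 8 10

Derivation:
Fragment 1: offset=3 data="AO" -> buffer=???AO????? -> prefix_len=0
Fragment 2: offset=0 data="NLJ" -> buffer=NLJAO????? -> prefix_len=5
Fragment 3: offset=5 data="jeZ" -> buffer=NLJAOjeZ?? -> prefix_len=8
Fragment 4: offset=8 data="Hb" -> buffer=NLJAOjeZHb -> prefix_len=10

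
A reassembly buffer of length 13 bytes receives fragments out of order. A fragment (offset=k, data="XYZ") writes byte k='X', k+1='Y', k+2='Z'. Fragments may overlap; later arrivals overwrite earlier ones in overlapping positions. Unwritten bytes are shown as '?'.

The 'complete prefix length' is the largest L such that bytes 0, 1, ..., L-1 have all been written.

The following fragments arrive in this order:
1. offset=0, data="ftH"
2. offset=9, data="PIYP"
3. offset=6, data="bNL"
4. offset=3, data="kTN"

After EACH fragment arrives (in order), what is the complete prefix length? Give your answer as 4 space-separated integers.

Answer: 3 3 3 13

Derivation:
Fragment 1: offset=0 data="ftH" -> buffer=ftH?????????? -> prefix_len=3
Fragment 2: offset=9 data="PIYP" -> buffer=ftH??????PIYP -> prefix_len=3
Fragment 3: offset=6 data="bNL" -> buffer=ftH???bNLPIYP -> prefix_len=3
Fragment 4: offset=3 data="kTN" -> buffer=ftHkTNbNLPIYP -> prefix_len=13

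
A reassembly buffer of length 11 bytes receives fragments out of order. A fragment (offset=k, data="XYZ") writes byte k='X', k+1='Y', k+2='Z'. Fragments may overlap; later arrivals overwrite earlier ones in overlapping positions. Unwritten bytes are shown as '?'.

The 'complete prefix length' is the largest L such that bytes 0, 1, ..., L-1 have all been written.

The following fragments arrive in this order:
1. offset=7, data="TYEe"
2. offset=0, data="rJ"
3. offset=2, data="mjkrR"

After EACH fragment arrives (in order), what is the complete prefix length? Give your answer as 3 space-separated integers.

Fragment 1: offset=7 data="TYEe" -> buffer=???????TYEe -> prefix_len=0
Fragment 2: offset=0 data="rJ" -> buffer=rJ?????TYEe -> prefix_len=2
Fragment 3: offset=2 data="mjkrR" -> buffer=rJmjkrRTYEe -> prefix_len=11

Answer: 0 2 11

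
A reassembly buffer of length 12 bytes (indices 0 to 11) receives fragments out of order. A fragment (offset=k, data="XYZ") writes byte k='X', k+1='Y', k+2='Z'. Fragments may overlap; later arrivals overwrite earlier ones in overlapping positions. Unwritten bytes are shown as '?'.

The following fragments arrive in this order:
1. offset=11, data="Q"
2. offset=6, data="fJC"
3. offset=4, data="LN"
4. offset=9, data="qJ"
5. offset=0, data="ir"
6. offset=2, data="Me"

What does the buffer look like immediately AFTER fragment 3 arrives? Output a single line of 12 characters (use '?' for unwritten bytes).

Fragment 1: offset=11 data="Q" -> buffer=???????????Q
Fragment 2: offset=6 data="fJC" -> buffer=??????fJC??Q
Fragment 3: offset=4 data="LN" -> buffer=????LNfJC??Q

Answer: ????LNfJC??Q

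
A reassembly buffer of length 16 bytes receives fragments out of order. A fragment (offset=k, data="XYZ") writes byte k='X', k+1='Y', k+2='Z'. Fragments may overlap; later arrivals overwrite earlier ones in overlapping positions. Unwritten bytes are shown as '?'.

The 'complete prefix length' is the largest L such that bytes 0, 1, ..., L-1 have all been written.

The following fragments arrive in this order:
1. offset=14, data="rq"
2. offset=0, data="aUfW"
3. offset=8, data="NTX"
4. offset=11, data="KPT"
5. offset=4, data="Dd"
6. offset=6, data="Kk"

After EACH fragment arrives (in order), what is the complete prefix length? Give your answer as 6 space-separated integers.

Fragment 1: offset=14 data="rq" -> buffer=??????????????rq -> prefix_len=0
Fragment 2: offset=0 data="aUfW" -> buffer=aUfW??????????rq -> prefix_len=4
Fragment 3: offset=8 data="NTX" -> buffer=aUfW????NTX???rq -> prefix_len=4
Fragment 4: offset=11 data="KPT" -> buffer=aUfW????NTXKPTrq -> prefix_len=4
Fragment 5: offset=4 data="Dd" -> buffer=aUfWDd??NTXKPTrq -> prefix_len=6
Fragment 6: offset=6 data="Kk" -> buffer=aUfWDdKkNTXKPTrq -> prefix_len=16

Answer: 0 4 4 4 6 16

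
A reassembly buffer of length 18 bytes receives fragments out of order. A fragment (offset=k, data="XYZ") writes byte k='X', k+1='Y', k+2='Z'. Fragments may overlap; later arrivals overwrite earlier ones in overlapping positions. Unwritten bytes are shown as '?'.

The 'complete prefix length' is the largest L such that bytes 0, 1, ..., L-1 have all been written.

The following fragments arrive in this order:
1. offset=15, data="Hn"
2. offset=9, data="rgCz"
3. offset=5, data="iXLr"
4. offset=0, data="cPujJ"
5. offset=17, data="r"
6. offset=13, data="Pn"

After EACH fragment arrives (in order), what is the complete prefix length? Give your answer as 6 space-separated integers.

Fragment 1: offset=15 data="Hn" -> buffer=???????????????Hn? -> prefix_len=0
Fragment 2: offset=9 data="rgCz" -> buffer=?????????rgCz??Hn? -> prefix_len=0
Fragment 3: offset=5 data="iXLr" -> buffer=?????iXLrrgCz??Hn? -> prefix_len=0
Fragment 4: offset=0 data="cPujJ" -> buffer=cPujJiXLrrgCz??Hn? -> prefix_len=13
Fragment 5: offset=17 data="r" -> buffer=cPujJiXLrrgCz??Hnr -> prefix_len=13
Fragment 6: offset=13 data="Pn" -> buffer=cPujJiXLrrgCzPnHnr -> prefix_len=18

Answer: 0 0 0 13 13 18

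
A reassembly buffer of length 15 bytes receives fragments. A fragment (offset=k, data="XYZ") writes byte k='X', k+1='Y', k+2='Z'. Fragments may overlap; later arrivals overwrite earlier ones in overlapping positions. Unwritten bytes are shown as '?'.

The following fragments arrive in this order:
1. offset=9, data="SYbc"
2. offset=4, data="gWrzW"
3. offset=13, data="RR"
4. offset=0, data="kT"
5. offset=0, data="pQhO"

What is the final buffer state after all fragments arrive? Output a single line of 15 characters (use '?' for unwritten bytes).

Fragment 1: offset=9 data="SYbc" -> buffer=?????????SYbc??
Fragment 2: offset=4 data="gWrzW" -> buffer=????gWrzWSYbc??
Fragment 3: offset=13 data="RR" -> buffer=????gWrzWSYbcRR
Fragment 4: offset=0 data="kT" -> buffer=kT??gWrzWSYbcRR
Fragment 5: offset=0 data="pQhO" -> buffer=pQhOgWrzWSYbcRR

Answer: pQhOgWrzWSYbcRR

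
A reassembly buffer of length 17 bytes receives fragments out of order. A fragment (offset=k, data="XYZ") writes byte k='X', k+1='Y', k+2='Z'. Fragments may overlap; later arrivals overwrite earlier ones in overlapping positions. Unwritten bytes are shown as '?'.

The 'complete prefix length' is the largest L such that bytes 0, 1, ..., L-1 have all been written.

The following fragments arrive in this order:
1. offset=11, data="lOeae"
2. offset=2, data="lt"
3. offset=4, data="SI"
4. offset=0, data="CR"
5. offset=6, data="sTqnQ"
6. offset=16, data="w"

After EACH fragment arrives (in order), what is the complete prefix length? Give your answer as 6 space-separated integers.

Fragment 1: offset=11 data="lOeae" -> buffer=???????????lOeae? -> prefix_len=0
Fragment 2: offset=2 data="lt" -> buffer=??lt???????lOeae? -> prefix_len=0
Fragment 3: offset=4 data="SI" -> buffer=??ltSI?????lOeae? -> prefix_len=0
Fragment 4: offset=0 data="CR" -> buffer=CRltSI?????lOeae? -> prefix_len=6
Fragment 5: offset=6 data="sTqnQ" -> buffer=CRltSIsTqnQlOeae? -> prefix_len=16
Fragment 6: offset=16 data="w" -> buffer=CRltSIsTqnQlOeaew -> prefix_len=17

Answer: 0 0 0 6 16 17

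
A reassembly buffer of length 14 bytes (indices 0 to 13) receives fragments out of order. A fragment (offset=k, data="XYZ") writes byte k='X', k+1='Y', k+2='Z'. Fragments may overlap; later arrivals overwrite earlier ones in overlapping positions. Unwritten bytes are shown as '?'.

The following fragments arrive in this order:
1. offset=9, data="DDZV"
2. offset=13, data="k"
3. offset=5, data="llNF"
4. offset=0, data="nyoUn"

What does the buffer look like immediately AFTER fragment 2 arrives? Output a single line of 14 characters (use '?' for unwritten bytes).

Answer: ?????????DDZVk

Derivation:
Fragment 1: offset=9 data="DDZV" -> buffer=?????????DDZV?
Fragment 2: offset=13 data="k" -> buffer=?????????DDZVk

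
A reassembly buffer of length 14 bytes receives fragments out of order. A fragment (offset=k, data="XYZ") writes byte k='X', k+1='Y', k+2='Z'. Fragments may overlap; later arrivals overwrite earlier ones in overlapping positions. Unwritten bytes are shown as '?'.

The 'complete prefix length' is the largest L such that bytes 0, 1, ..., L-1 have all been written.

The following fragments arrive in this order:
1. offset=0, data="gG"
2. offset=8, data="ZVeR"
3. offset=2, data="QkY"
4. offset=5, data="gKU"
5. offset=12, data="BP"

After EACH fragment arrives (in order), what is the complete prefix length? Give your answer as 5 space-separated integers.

Fragment 1: offset=0 data="gG" -> buffer=gG???????????? -> prefix_len=2
Fragment 2: offset=8 data="ZVeR" -> buffer=gG??????ZVeR?? -> prefix_len=2
Fragment 3: offset=2 data="QkY" -> buffer=gGQkY???ZVeR?? -> prefix_len=5
Fragment 4: offset=5 data="gKU" -> buffer=gGQkYgKUZVeR?? -> prefix_len=12
Fragment 5: offset=12 data="BP" -> buffer=gGQkYgKUZVeRBP -> prefix_len=14

Answer: 2 2 5 12 14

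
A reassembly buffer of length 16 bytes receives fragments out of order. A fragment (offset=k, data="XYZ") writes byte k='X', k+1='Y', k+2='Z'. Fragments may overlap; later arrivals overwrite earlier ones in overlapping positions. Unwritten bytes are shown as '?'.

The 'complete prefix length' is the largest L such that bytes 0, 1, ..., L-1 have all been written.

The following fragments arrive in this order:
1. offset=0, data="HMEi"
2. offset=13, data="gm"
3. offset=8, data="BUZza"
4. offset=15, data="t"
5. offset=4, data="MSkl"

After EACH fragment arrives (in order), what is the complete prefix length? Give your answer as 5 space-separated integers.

Fragment 1: offset=0 data="HMEi" -> buffer=HMEi???????????? -> prefix_len=4
Fragment 2: offset=13 data="gm" -> buffer=HMEi?????????gm? -> prefix_len=4
Fragment 3: offset=8 data="BUZza" -> buffer=HMEi????BUZzagm? -> prefix_len=4
Fragment 4: offset=15 data="t" -> buffer=HMEi????BUZzagmt -> prefix_len=4
Fragment 5: offset=4 data="MSkl" -> buffer=HMEiMSklBUZzagmt -> prefix_len=16

Answer: 4 4 4 4 16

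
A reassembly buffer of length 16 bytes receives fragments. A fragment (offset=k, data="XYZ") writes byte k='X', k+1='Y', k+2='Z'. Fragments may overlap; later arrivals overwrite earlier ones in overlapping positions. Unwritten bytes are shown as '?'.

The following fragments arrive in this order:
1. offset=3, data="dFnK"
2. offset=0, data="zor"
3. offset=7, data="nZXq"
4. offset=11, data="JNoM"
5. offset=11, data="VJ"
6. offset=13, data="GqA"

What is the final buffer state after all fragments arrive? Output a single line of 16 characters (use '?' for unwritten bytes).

Fragment 1: offset=3 data="dFnK" -> buffer=???dFnK?????????
Fragment 2: offset=0 data="zor" -> buffer=zordFnK?????????
Fragment 3: offset=7 data="nZXq" -> buffer=zordFnKnZXq?????
Fragment 4: offset=11 data="JNoM" -> buffer=zordFnKnZXqJNoM?
Fragment 5: offset=11 data="VJ" -> buffer=zordFnKnZXqVJoM?
Fragment 6: offset=13 data="GqA" -> buffer=zordFnKnZXqVJGqA

Answer: zordFnKnZXqVJGqA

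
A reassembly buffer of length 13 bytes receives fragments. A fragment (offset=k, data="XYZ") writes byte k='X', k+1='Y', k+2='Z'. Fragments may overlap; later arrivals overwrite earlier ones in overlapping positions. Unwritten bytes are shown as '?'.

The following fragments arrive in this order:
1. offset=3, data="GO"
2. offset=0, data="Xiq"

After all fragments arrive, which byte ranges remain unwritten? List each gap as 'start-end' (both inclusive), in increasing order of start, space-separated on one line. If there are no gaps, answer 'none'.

Fragment 1: offset=3 len=2
Fragment 2: offset=0 len=3
Gaps: 5-12

Answer: 5-12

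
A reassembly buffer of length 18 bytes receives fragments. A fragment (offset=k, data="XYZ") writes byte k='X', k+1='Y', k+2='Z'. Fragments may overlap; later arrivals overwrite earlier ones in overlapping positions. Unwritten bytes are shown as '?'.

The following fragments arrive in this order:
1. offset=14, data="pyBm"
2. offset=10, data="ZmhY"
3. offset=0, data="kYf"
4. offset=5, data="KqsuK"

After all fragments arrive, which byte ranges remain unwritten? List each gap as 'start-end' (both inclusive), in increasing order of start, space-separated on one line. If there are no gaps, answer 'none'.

Answer: 3-4

Derivation:
Fragment 1: offset=14 len=4
Fragment 2: offset=10 len=4
Fragment 3: offset=0 len=3
Fragment 4: offset=5 len=5
Gaps: 3-4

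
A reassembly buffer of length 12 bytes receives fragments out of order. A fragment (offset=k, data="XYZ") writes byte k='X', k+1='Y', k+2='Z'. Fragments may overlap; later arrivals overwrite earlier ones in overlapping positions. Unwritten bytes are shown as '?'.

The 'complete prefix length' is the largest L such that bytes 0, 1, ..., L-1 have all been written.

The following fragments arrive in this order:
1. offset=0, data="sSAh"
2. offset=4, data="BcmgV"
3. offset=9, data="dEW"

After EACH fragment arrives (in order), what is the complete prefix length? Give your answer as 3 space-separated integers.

Fragment 1: offset=0 data="sSAh" -> buffer=sSAh???????? -> prefix_len=4
Fragment 2: offset=4 data="BcmgV" -> buffer=sSAhBcmgV??? -> prefix_len=9
Fragment 3: offset=9 data="dEW" -> buffer=sSAhBcmgVdEW -> prefix_len=12

Answer: 4 9 12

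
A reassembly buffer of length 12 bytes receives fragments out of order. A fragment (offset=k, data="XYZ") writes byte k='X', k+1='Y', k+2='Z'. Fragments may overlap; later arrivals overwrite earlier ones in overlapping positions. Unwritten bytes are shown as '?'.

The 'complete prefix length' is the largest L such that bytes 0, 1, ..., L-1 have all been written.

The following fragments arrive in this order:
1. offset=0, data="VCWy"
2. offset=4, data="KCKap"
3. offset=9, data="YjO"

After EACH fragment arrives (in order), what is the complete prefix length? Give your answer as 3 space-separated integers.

Answer: 4 9 12

Derivation:
Fragment 1: offset=0 data="VCWy" -> buffer=VCWy???????? -> prefix_len=4
Fragment 2: offset=4 data="KCKap" -> buffer=VCWyKCKap??? -> prefix_len=9
Fragment 3: offset=9 data="YjO" -> buffer=VCWyKCKapYjO -> prefix_len=12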